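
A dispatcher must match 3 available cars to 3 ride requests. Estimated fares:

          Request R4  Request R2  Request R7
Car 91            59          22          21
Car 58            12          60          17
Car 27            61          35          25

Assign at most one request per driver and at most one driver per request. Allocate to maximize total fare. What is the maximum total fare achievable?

Max total: $144

This is the linear assignment problem.
Optimal: Car 91→Request R4 ($59), Car 58→Request R2 ($60), Car 27→Request R7 ($25) — total 59+60+25 = $144.
Max-entry greedy (repeatedly take the single best remaining cell) gives $142, worse by 2.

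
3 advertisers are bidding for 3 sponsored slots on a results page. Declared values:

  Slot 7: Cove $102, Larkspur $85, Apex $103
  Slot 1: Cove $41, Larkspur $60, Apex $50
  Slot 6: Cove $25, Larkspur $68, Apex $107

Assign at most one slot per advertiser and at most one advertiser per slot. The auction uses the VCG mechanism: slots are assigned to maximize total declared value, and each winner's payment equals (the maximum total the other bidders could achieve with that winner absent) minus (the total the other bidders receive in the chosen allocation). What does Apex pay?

Apex pays $8.

Efficient allocation: Cove→Slot 7 ($102), Larkspur→Slot 1 ($60), Apex→Slot 6 ($107); total welfare W = $269.
Apex receives Slot 6 at value $107, so the others get W − 107 = $162.
Without Apex: best allocation of the remaining 2 bidders over all 3 slots is Cove→Slot 7 ($102), Larkspur→Slot 6 ($68), total $170.
VCG payment = (others' best without Apex) − (others' welfare with Apex) = 170 − 162 = $8.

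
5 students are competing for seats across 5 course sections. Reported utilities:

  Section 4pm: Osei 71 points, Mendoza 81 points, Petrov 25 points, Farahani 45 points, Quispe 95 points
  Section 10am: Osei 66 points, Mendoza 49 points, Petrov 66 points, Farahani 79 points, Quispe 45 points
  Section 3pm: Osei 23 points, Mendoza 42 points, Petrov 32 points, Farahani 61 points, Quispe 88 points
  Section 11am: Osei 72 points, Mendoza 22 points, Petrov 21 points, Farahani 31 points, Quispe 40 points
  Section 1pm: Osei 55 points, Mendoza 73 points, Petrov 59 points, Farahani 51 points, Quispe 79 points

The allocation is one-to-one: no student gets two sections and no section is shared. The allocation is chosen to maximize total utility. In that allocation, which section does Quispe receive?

Optimal: Osei→Section 11am (72 points), Mendoza→Section 4pm (81 points), Petrov→Section 1pm (59 points), Farahani→Section 10am (79 points), Quispe→Section 3pm (88 points) — total 72+81+59+79+88 = 379 points.
Max-entry greedy (repeatedly take the single best remaining cell) gives 351 points, worse by 28.
Swapping Osei↔Petrov (Osei→Section 1pm 55 points, Petrov→Section 11am 21 points) loses 55.
Quispe's own top section is Section 4pm (95 points), but forcing Quispe→Section 4pm and reassigning the rest optimally gives only 367 points — worse by 12.

Quispe receives Section 3pm.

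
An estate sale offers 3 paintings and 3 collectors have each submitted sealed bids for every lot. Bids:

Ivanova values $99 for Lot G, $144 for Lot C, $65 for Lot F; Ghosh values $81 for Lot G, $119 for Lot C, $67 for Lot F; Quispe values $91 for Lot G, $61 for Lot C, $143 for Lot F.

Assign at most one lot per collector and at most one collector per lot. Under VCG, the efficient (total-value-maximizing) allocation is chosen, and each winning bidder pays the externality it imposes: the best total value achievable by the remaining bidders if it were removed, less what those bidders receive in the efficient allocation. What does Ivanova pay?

Efficient allocation: Ivanova→Lot C ($144), Ghosh→Lot G ($81), Quispe→Lot F ($143); total welfare W = $368.
Ivanova receives Lot C at value $144, so the others get W − 144 = $224.
Without Ivanova: best allocation of the remaining 2 bidders over all 3 lots is Ghosh→Lot C ($119), Quispe→Lot F ($143), total $262.
VCG payment = (others' best without Ivanova) − (others' welfare with Ivanova) = 262 − 224 = $38.

Ivanova pays $38.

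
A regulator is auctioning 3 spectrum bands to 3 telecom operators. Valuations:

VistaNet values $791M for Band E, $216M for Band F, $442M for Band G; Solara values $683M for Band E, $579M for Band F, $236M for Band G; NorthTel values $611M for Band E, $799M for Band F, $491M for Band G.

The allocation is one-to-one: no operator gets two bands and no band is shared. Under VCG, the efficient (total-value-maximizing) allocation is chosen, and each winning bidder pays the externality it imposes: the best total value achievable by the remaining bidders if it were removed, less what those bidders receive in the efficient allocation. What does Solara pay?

Efficient allocation: VistaNet→Band G ($442M), Solara→Band E ($683M), NorthTel→Band F ($799M); total welfare W = $1924M.
Solara receives Band E at value $683M, so the others get W − 683 = $1241M.
Without Solara: best allocation of the remaining 2 bidders over all 3 bands is VistaNet→Band E ($791M), NorthTel→Band F ($799M), total $1590M.
VCG payment = (others' best without Solara) − (others' welfare with Solara) = 1590 − 1241 = $349M.

Solara pays $349M.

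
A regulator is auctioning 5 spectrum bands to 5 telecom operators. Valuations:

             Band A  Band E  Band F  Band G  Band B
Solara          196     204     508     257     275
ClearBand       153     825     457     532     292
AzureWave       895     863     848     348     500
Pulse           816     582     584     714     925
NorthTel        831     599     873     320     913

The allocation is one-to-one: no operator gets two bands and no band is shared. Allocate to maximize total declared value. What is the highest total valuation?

Maximum total: $3855M

Treat this as an assignment problem: match each operator to one band.
Optimal: Solara→Band F ($508M), ClearBand→Band E ($825M), AzureWave→Band A ($895M), Pulse→Band G ($714M), NorthTel→Band B ($913M) — total 508+825+895+714+913 = $3855M.
Row-greedy (each operator in turn takes its best remaining band) gives $3473M, worse by 382.
Next-best assignment: Solara→Band G, ClearBand→Band E, AzureWave→Band A, Pulse→Band B, NorthTel→Band F = $3775M.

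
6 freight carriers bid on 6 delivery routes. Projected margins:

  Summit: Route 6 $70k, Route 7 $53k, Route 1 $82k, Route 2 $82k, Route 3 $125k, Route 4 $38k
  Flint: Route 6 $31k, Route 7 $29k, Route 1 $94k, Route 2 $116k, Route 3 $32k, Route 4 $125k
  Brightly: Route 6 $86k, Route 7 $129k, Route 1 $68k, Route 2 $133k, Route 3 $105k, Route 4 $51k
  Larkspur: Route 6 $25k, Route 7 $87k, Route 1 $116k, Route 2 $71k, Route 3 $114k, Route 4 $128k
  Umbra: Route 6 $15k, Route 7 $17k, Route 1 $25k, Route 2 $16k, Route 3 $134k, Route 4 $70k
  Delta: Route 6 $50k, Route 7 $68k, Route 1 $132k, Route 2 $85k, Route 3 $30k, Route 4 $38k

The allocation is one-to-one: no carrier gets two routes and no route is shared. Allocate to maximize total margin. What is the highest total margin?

Max total: $709k

Optimal: Summit→Route 6 ($70k), Flint→Route 2 ($116k), Brightly→Route 7 ($129k), Larkspur→Route 4 ($128k), Umbra→Route 3 ($134k), Delta→Route 1 ($132k) — total 70+116+129+128+134+132 = $709k.
Next-best assignment: Summit→Route 6, Flint→Route 4, Brightly→Route 2, Larkspur→Route 7, Umbra→Route 3, Delta→Route 1 = $681k.
Every other assignment is strictly worse.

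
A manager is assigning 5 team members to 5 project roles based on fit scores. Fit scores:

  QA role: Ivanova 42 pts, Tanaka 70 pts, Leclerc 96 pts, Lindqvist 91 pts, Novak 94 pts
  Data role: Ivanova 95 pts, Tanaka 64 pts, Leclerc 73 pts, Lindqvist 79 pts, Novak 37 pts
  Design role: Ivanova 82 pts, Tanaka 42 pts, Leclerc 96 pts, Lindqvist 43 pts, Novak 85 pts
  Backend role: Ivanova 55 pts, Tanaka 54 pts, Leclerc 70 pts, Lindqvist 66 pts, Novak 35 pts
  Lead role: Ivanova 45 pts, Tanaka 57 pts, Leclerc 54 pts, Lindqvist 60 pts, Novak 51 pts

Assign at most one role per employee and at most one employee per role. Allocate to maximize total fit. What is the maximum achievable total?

Max total: 408 pts

Treat this as an assignment problem: match each employee to one role.
Optimal: Ivanova→Data role (95 pts), Tanaka→Lead role (57 pts), Leclerc→Design role (96 pts), Lindqvist→Backend role (66 pts), Novak→QA role (94 pts) — total 95+57+96+66+94 = 408 pts.
Max-entry greedy (repeatedly take the single best remaining cell) gives 399 pts, worse by 9.
Next-best assignment: Ivanova→Data role, Tanaka→Backend role, Leclerc→Design role, Lindqvist→Lead role, Novak→QA role = 399 pts.
Checked against all permutations: 408 pts is optimal.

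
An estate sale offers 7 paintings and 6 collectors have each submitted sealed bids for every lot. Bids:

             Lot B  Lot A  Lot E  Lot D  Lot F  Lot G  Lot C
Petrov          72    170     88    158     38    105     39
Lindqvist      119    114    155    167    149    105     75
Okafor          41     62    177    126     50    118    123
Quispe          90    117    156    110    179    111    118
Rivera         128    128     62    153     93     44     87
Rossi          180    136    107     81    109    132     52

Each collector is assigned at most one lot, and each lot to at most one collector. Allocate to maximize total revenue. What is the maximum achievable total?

This is the linear assignment problem.
Optimal: Petrov→Lot A ($170), Lindqvist→Lot G ($105), Okafor→Lot E ($177), Quispe→Lot F ($179), Rivera→Lot D ($153), Rossi→Lot B ($180) — total 170+105+177+179+153+180 = $964.
Row-greedy (each collector in turn takes its best remaining lot) gives $953, worse by 11.
Next-best assignment: Petrov→Lot A, Lindqvist→Lot E, Okafor→Lot C, Quispe→Lot F, Rivera→Lot D, Rossi→Lot B = $960.

Maximum total: $964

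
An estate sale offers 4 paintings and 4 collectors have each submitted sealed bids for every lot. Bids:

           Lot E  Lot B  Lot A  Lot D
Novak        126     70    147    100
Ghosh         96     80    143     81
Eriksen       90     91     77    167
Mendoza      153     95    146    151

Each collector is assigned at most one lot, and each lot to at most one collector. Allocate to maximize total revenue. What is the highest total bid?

Maximum total: $547

Treat this as an assignment problem: match each collector to one lot.
Optimal: Novak→Lot A ($147), Ghosh→Lot B ($80), Eriksen→Lot D ($167), Mendoza→Lot E ($153) — total 147+80+167+153 = $547.
Row-greedy (each collector in turn takes its best remaining lot) gives $505, worse by 42.
Checked against all permutations: $547 is optimal.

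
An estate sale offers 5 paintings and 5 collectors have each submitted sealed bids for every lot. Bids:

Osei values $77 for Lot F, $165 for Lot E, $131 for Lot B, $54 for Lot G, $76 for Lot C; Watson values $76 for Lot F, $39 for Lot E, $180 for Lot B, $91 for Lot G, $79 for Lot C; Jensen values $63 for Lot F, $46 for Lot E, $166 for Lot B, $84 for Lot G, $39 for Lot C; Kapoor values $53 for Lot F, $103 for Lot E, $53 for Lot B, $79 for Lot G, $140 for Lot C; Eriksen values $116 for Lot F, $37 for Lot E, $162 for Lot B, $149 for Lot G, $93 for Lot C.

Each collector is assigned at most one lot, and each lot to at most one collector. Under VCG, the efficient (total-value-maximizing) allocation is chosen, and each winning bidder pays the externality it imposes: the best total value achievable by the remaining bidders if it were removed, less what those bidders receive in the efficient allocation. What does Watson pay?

Watson pays $103.

Efficient allocation: Osei→Lot E ($165), Watson→Lot B ($180), Jensen→Lot F ($63), Kapoor→Lot C ($140), Eriksen→Lot G ($149); total welfare W = $697.
Watson receives Lot B at value $180, so the others get W − 180 = $517.
Without Watson: best allocation of the remaining 4 bidders over all 5 lots is Osei→Lot E ($165), Jensen→Lot B ($166), Kapoor→Lot C ($140), Eriksen→Lot G ($149), total $620.
VCG payment = (others' best without Watson) − (others' welfare with Watson) = 620 − 517 = $103.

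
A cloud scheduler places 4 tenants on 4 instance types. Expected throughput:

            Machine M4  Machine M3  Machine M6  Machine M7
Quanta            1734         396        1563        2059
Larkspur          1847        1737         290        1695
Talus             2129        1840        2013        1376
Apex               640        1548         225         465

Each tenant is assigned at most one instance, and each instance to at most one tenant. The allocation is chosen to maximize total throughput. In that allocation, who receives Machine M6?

Talus receives Machine M6.

Optimal: Quanta→Machine M7 (2059 ops/s), Larkspur→Machine M4 (1847 ops/s), Talus→Machine M6 (2013 ops/s), Apex→Machine M3 (1548 ops/s) — total 2059+1847+2013+1548 = 7467 ops/s.
Max-entry greedy (repeatedly take the single best remaining cell) gives 6150 ops/s, worse by 1317.
Talus's own top instance is Machine M4 (2129 ops/s), but forcing Talus→Machine M4 and reassigning the rest optimally gives only 6935 ops/s — worse by 532.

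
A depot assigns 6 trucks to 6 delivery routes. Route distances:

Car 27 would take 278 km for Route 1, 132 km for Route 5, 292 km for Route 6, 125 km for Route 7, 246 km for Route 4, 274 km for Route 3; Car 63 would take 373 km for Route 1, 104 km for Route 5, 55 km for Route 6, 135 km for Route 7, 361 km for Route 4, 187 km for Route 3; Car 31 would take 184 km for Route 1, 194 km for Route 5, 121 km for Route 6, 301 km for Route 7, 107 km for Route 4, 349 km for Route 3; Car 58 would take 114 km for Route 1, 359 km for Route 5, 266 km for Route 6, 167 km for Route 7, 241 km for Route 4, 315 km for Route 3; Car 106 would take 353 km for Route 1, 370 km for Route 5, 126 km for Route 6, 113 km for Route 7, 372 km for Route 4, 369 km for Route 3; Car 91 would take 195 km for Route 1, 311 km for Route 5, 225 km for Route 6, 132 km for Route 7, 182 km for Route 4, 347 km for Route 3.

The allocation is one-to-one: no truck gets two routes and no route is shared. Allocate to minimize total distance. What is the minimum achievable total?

Minimum total: 798 km

This is the linear assignment problem.
Optimal: Car 27→Route 5 (132 km), Car 63→Route 3 (187 km), Car 31→Route 4 (107 km), Car 58→Route 1 (114 km), Car 106→Route 6 (126 km), Car 91→Route 7 (132 km) — total 132+187+107+114+126+132 = 798 km.
Min-entry greedy (repeatedly take the single cheapest remaining cell) gives 868 km, worse by 70.
Swapping Car 106↔Car 91 (Car 106→Route 7 113 km, Car 91→Route 6 225 km) adds 80.
Checked against all permutations: 798 km is optimal.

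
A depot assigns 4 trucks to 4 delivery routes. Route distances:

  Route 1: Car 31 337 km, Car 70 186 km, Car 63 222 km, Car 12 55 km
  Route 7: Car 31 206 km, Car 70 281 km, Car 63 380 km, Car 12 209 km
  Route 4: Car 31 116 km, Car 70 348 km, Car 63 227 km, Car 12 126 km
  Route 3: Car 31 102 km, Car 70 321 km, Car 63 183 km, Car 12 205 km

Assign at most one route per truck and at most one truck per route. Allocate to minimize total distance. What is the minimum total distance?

Optimal: Car 31→Route 4 (116 km), Car 70→Route 7 (281 km), Car 63→Route 3 (183 km), Car 12→Route 1 (55 km) — total 116+281+183+55 = 635 km.
Min-entry greedy (repeatedly take the single cheapest remaining cell) gives 665 km, worse by 30.
Swapping Car 70↔Car 12 (Car 70→Route 1 186 km, Car 12→Route 7 209 km) adds 59.

Minimum total: 635 km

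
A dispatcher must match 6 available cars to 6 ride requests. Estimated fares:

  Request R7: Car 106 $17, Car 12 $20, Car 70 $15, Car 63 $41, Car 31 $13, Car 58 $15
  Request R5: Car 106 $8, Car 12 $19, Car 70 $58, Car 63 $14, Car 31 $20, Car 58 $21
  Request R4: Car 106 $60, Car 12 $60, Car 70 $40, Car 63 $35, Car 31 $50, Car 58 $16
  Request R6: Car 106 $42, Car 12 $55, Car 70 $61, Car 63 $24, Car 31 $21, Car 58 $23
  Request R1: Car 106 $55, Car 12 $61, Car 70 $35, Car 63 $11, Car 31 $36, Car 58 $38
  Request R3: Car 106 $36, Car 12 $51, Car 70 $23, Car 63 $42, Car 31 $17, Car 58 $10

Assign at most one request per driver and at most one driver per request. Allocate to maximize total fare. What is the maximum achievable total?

Optimal: Car 106→Request R6 ($42), Car 12→Request R3 ($51), Car 70→Request R5 ($58), Car 63→Request R7 ($41), Car 31→Request R4 ($50), Car 58→Request R1 ($38) — total 42+51+58+41+50+38 = $280.
Next-best assignment: Car 106→Request R1, Car 12→Request R3, Car 70→Request R6, Car 63→Request R7, Car 31→Request R4, Car 58→Request R5 = $279.

Max total: $280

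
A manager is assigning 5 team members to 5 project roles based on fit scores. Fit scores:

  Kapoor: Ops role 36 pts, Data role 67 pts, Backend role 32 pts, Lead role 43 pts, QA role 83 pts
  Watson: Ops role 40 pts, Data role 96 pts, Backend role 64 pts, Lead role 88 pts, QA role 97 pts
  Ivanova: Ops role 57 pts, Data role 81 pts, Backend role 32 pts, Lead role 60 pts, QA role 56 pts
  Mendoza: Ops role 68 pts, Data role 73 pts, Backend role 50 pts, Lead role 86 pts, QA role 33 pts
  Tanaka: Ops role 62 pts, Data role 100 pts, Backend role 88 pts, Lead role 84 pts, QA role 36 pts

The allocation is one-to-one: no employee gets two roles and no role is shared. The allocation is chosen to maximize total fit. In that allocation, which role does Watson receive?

Optimal: Kapoor→QA role (83 pts), Watson→Data role (96 pts), Ivanova→Ops role (57 pts), Mendoza→Lead role (86 pts), Tanaka→Backend role (88 pts) — total 83+96+57+86+88 = 410 pts.
No other one-to-one assignment exceeds 410 pts.
Watson's own top role is QA role (97 pts), but forcing Watson→QA role and reassigning the rest optimally gives only 395 pts — worse by 15.

Watson receives Data role.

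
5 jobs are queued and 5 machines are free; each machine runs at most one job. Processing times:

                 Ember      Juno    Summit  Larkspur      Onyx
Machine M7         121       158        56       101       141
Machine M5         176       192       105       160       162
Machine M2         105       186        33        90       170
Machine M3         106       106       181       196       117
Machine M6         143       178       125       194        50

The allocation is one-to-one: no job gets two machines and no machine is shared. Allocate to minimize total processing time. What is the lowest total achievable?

Min total: 466 min

Optimal: Ember→Machine M5 (176 min), Juno→Machine M3 (106 min), Summit→Machine M2 (33 min), Larkspur→Machine M7 (101 min), Onyx→Machine M6 (50 min) — total 176+106+33+101+50 = 466 min.
Row-greedy (each job in turn takes its cheapest remaining machine) gives 477 min, worse by 11.
Swapping Juno↔Larkspur (Juno→Machine M7 158 min, Larkspur→Machine M3 196 min) adds 147.
Every other assignment is strictly worse.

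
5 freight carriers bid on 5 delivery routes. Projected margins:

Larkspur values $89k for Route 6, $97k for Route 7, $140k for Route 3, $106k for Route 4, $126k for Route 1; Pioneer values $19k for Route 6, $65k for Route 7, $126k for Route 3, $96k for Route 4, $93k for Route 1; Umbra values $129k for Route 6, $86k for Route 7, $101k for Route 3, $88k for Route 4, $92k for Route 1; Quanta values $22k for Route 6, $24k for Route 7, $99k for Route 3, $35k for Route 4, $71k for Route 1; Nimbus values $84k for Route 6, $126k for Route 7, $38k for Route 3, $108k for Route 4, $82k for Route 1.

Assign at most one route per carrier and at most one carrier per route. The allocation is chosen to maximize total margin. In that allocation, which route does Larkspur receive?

Optimal: Larkspur→Route 1 ($126k), Pioneer→Route 4 ($96k), Umbra→Route 6 ($129k), Quanta→Route 3 ($99k), Nimbus→Route 7 ($126k) — total 126+96+129+99+126 = $576k.
Row-greedy (each carrier in turn takes its best remaining route) gives $562k, worse by 14.
Swapping Nimbus↔Quanta (Nimbus→Route 3 $38k, Quanta→Route 7 $24k) loses 163.
No other one-to-one assignment exceeds $576k.
Larkspur's own top route is Route 3 ($140k), but forcing Larkspur→Route 3 and reassigning the rest optimally gives only $562k — worse by 14.

Larkspur receives Route 1.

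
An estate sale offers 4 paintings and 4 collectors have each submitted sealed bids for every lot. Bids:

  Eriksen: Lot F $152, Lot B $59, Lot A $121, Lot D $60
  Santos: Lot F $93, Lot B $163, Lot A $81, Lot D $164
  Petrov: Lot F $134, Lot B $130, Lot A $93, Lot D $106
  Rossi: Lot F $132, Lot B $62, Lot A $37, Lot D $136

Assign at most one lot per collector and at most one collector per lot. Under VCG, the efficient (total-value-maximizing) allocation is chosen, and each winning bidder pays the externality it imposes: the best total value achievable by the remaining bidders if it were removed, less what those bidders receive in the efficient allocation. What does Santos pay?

Efficient allocation: Eriksen→Lot A ($121), Santos→Lot B ($163), Petrov→Lot F ($134), Rossi→Lot D ($136); total welfare W = $554.
Santos receives Lot B at value $163, so the others get W − 163 = $391.
Without Santos: best allocation of the remaining 3 bidders over all 4 lots is Eriksen→Lot F ($152), Petrov→Lot B ($130), Rossi→Lot D ($136), total $418.
VCG payment = (others' best without Santos) − (others' welfare with Santos) = 418 − 391 = $27.

Santos pays $27.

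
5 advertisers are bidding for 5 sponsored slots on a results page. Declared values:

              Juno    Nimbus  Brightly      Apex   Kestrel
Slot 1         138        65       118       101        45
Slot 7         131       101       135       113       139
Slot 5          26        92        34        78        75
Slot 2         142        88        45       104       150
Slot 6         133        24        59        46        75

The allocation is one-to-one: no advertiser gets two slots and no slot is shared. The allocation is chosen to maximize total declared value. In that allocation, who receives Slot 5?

Treat this as an assignment problem: match each advertiser to one slot.
Optimal: Juno→Slot 6 ($133), Nimbus→Slot 5 ($92), Brightly→Slot 7 ($135), Apex→Slot 1 ($101), Kestrel→Slot 2 ($150) — total 133+92+135+101+150 = $611.
Row-greedy (each advertiser in turn takes its best remaining slot) gives $514, worse by 97.
Next-best assignment: Juno→Slot 6, Nimbus→Slot 5, Brightly→Slot 1, Apex→Slot 7, Kestrel→Slot 2 = $606.
Every other assignment is strictly worse.
Nimbus's own top slot is Slot 7 ($101), but forcing Nimbus→Slot 7 and reassigning the rest optimally gives only $580 — worse by 31.

Nimbus receives Slot 5.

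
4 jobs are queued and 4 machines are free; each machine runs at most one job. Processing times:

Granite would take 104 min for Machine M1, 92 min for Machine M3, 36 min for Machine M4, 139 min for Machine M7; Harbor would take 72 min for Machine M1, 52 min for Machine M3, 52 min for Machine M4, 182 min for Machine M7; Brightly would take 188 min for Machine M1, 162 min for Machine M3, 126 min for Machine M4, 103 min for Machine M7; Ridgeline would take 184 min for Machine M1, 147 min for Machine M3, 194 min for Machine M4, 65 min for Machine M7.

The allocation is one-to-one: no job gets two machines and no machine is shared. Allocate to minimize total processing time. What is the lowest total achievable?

Optimal: Granite→Machine M4 (36 min), Harbor→Machine M1 (72 min), Brightly→Machine M3 (162 min), Ridgeline→Machine M7 (65 min) — total 36+72+162+65 = 335 min.
Min-entry greedy (repeatedly take the single cheapest remaining cell) gives 341 min, worse by 6.
Next-best assignment: Granite→Machine M4, Harbor→Machine M3, Brightly→Machine M1, Ridgeline→Machine M7 = 341 min.
No other one-to-one assignment undercuts 335 min.

Min total: 335 min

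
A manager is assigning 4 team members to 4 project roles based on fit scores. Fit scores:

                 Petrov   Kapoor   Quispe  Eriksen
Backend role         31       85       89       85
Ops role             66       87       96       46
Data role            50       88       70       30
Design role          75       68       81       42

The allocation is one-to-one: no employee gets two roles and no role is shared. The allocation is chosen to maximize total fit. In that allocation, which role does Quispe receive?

Quispe receives Ops role.

Optimal: Petrov→Design role (75 pts), Kapoor→Data role (88 pts), Quispe→Ops role (96 pts), Eriksen→Backend role (85 pts) — total 75+88+96+85 = 344 pts.
Column-greedy (each role in turn goes to its best remaining employee) gives 268 pts, worse by 76.
Next-best assignment: Petrov→Ops role, Kapoor→Data role, Quispe→Design role, Eriksen→Backend role = 320 pts.
Swapping Kapoor↔Quispe (Kapoor→Ops role 87 pts, Quispe→Data role 70 pts) loses 27.
Checked against all permutations: 344 pts is optimal.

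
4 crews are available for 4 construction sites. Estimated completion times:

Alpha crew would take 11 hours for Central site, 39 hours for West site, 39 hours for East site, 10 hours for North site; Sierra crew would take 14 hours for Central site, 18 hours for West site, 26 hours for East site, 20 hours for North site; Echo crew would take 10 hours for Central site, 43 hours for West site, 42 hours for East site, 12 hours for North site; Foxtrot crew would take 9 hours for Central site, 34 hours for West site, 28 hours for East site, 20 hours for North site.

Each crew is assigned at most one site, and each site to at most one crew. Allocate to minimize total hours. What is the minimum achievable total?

Min total: 66 hours

Optimal: Alpha crew→North site (10 hours), Sierra crew→West site (18 hours), Echo crew→Central site (10 hours), Foxtrot crew→East site (28 hours) — total 10+18+10+28 = 66 hours.
Row-greedy (each crew in turn takes its cheapest remaining site) gives 100 hours, worse by 34.
Checked against all permutations: 66 hours is optimal.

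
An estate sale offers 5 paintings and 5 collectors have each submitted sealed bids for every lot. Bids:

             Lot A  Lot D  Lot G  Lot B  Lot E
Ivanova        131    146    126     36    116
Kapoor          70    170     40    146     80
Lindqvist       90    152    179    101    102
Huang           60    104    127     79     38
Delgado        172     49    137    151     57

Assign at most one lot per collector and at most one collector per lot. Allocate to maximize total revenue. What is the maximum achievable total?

Max total: $717

Optimal: Ivanova→Lot E ($116), Kapoor→Lot B ($146), Lindqvist→Lot G ($179), Huang→Lot D ($104), Delgado→Lot A ($172) — total 116+146+179+104+172 = $717.
Column-greedy (each lot in turn goes to its best remaining collector) gives $716, worse by 1.
Next-best assignment: Ivanova→Lot E, Kapoor→Lot D, Lindqvist→Lot G, Huang→Lot B, Delgado→Lot A = $716.
Swapping Ivanova↔Kapoor (Ivanova→Lot B $36, Kapoor→Lot E $80) loses 146.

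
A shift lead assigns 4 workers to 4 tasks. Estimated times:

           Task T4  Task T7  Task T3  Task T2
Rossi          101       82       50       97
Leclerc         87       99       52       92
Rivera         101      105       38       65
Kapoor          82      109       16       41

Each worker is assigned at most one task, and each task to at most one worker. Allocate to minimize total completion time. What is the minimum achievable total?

Optimal: Rossi→Task T7 (82 min), Leclerc→Task T4 (87 min), Rivera→Task T3 (38 min), Kapoor→Task T2 (41 min) — total 82+87+38+41 = 248 min.
Row-greedy (each worker in turn takes its cheapest remaining task) gives 311 min, worse by 63.
Every other assignment is strictly worse.

Minimum total: 248 min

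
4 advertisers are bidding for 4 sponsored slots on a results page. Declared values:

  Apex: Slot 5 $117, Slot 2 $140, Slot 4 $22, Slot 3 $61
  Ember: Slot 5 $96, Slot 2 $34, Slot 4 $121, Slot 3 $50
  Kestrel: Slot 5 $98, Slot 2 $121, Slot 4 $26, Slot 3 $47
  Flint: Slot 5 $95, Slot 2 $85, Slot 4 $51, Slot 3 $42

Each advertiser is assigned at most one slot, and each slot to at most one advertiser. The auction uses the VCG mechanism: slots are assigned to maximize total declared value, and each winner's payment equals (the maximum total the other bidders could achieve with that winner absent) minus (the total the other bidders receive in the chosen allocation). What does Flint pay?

Flint pays $51.

Efficient allocation: Apex→Slot 2 ($140), Ember→Slot 4 ($121), Kestrel→Slot 3 ($47), Flint→Slot 5 ($95); total welfare W = $403.
Flint receives Slot 5 at value $95, so the others get W − 95 = $308.
Without Flint: best allocation of the remaining 3 bidders over all 4 slots is Apex→Slot 5 ($117), Ember→Slot 4 ($121), Kestrel→Slot 2 ($121), total $359.
VCG payment = (others' best without Flint) − (others' welfare with Flint) = 359 − 308 = $51.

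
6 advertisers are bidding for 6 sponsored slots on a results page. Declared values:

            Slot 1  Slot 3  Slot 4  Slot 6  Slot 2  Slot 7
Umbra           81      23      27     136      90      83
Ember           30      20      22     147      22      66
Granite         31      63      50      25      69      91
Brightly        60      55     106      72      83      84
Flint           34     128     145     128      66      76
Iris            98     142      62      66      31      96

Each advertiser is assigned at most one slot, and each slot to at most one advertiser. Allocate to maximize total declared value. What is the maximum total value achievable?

This is the linear assignment problem.
Optimal: Umbra→Slot 1 ($81), Ember→Slot 6 ($147), Granite→Slot 7 ($91), Brightly→Slot 2 ($83), Flint→Slot 4 ($145), Iris→Slot 3 ($142) — total 81+147+91+83+145+142 = $689.
Column-greedy (each slot in turn goes to its best remaining advertiser) gives $660, worse by 29.
Next-best assignment: Umbra→Slot 2, Ember→Slot 6, Granite→Slot 7, Brightly→Slot 1, Flint→Slot 4, Iris→Slot 3 = $675.
Every other assignment is strictly worse.

Maximum total: $689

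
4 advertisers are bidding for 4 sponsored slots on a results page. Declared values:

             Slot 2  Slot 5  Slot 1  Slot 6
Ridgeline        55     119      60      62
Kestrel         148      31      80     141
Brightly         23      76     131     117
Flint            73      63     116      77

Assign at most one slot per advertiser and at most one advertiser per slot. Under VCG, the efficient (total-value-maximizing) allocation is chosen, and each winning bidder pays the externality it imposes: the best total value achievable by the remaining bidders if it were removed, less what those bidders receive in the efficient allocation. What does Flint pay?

Efficient allocation: Ridgeline→Slot 5 ($119), Kestrel→Slot 2 ($148), Brightly→Slot 6 ($117), Flint→Slot 1 ($116); total welfare W = $500.
Flint receives Slot 1 at value $116, so the others get W − 116 = $384.
Without Flint: best allocation of the remaining 3 bidders over all 4 slots is Ridgeline→Slot 5 ($119), Kestrel→Slot 2 ($148), Brightly→Slot 1 ($131), total $398.
VCG payment = (others' best without Flint) − (others' welfare with Flint) = 398 − 384 = $14.

Flint pays $14.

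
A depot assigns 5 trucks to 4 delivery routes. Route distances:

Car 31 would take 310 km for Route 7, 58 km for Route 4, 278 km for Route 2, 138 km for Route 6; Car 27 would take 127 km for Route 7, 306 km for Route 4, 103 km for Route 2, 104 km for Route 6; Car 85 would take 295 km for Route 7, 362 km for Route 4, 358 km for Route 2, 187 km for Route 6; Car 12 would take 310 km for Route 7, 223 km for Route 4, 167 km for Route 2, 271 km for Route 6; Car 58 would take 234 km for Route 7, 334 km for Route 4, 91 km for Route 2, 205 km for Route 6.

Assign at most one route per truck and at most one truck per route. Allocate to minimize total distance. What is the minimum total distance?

Minimum total: 463 km

Optimal: Car 27→Route 7 (127 km), Car 31→Route 4 (58 km), Car 58→Route 2 (91 km), Car 85→Route 6 (187 km) — total 127+58+91+187 = 463 km.
Min-entry greedy (repeatedly take the single cheapest remaining cell) gives 548 km, worse by 85.
Swapping Car 27↔Car 85 (Car 27→Route 6 104 km, Car 85→Route 7 295 km) adds 85.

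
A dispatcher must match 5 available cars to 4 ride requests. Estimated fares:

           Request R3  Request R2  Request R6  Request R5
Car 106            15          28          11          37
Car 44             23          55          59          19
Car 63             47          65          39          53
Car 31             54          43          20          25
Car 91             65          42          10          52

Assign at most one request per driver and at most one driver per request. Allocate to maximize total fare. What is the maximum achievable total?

Treat this as an assignment problem: match each driver to one request.
Optimal: Car 31→Request R3 ($54), Car 63→Request R2 ($65), Car 44→Request R6 ($59), Car 91→Request R5 ($52) — total 54+65+59+52 = $230.
Row-greedy (each driver in turn takes its best remaining request) gives $215, worse by 15.
Next-best assignment: Car 91→Request R3, Car 63→Request R2, Car 44→Request R6, Car 106→Request R5 = $226.
Checked against all permutations: $230 is optimal.

Maximum total: $230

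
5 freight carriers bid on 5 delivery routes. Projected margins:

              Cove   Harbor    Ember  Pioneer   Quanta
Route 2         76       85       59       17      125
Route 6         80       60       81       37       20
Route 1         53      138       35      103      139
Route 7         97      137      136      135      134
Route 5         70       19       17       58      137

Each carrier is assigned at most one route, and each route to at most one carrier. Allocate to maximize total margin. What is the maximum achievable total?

Treat this as an assignment problem: match each carrier to one route.
Optimal: Cove→Route 2 ($76k), Harbor→Route 1 ($138k), Ember→Route 6 ($81k), Pioneer→Route 7 ($135k), Quanta→Route 5 ($137k) — total 76+138+81+135+137 = $567k.
Max-entry greedy (repeatedly take the single best remaining cell) gives $491k, worse by 76.
Every other assignment is strictly worse.

Max total: $567k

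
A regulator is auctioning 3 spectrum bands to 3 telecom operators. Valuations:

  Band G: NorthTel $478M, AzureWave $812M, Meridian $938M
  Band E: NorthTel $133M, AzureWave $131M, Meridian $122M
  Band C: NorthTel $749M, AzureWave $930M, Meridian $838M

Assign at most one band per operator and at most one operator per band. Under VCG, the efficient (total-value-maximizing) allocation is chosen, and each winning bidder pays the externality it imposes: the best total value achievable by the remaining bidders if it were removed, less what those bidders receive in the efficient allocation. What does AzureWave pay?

Efficient allocation: NorthTel→Band E ($133M), AzureWave→Band C ($930M), Meridian→Band G ($938M); total welfare W = $2001M.
AzureWave receives Band C at value $930M, so the others get W − 930 = $1071M.
Without AzureWave: best allocation of the remaining 2 bidders over all 3 bands is NorthTel→Band C ($749M), Meridian→Band G ($938M), total $1687M.
VCG payment = (others' best without AzureWave) − (others' welfare with AzureWave) = 1687 − 1071 = $616M.

AzureWave pays $616M.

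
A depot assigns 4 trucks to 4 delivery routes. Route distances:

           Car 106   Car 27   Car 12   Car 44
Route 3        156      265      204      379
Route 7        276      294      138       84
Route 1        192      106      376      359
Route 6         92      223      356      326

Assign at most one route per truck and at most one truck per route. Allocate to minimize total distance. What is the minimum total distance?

Min total: 486 km

Optimal: Car 106→Route 6 (92 km), Car 27→Route 1 (106 km), Car 12→Route 3 (204 km), Car 44→Route 7 (84 km) — total 92+106+204+84 = 486 km.
Row-greedy (each truck in turn takes its cheapest remaining route) gives 715 km, worse by 229.
Next-best assignment: Car 106→Route 3, Car 27→Route 1, Car 12→Route 6, Car 44→Route 7 = 702 km.
Checked against all permutations: 486 km is optimal.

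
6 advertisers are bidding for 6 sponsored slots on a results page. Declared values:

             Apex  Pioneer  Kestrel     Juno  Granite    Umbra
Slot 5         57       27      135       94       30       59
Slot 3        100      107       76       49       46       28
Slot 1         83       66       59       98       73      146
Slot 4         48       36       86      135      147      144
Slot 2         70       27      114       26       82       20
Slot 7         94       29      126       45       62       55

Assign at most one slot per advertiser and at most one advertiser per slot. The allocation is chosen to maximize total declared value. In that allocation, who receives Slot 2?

Kestrel receives Slot 2.

Optimal: Apex→Slot 7 ($94), Pioneer→Slot 3 ($107), Kestrel→Slot 2 ($114), Juno→Slot 5 ($94), Granite→Slot 4 ($147), Umbra→Slot 1 ($146) — total 94+107+114+94+147+146 = $702.
Every other assignment is strictly worse.
Kestrel's own top slot is Slot 5 ($135), but forcing Kestrel→Slot 5 and reassigning the rest optimally gives only $699 — worse by 3.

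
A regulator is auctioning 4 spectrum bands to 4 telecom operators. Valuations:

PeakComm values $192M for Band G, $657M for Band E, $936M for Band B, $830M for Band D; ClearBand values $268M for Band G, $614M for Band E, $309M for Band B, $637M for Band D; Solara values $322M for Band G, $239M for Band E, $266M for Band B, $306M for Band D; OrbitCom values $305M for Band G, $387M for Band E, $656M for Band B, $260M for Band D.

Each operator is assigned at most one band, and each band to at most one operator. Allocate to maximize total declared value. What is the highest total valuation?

Optimal: PeakComm→Band D ($830M), ClearBand→Band E ($614M), Solara→Band G ($322M), OrbitCom→Band B ($656M) — total 830+614+322+656 = $2422M.
Row-greedy (each operator in turn takes its best remaining band) gives $2282M, worse by 140.
Next-best assignment: PeakComm→Band B, ClearBand→Band D, Solara→Band G, OrbitCom→Band E = $2282M.
Swapping Solara↔PeakComm (Solara→Band D $306M, PeakComm→Band G $192M) loses 654.

Maximum total: $2422M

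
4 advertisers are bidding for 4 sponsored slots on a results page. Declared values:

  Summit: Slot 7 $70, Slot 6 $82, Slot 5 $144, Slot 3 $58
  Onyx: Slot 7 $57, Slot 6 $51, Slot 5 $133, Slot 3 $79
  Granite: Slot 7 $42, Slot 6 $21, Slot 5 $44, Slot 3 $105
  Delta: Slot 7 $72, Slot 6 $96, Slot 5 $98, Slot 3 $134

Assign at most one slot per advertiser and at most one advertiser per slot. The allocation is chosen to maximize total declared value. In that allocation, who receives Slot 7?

Summit receives Slot 7.

Optimal: Summit→Slot 7 ($70), Onyx→Slot 5 ($133), Granite→Slot 3 ($105), Delta→Slot 6 ($96) — total 70+133+105+96 = $404.
Max-entry greedy (repeatedly take the single best remaining cell) gives $356, worse by 48.
Summit's own top slot is Slot 5 ($144), but forcing Summit→Slot 5 and reassigning the rest optimally gives only $402 — worse by 2.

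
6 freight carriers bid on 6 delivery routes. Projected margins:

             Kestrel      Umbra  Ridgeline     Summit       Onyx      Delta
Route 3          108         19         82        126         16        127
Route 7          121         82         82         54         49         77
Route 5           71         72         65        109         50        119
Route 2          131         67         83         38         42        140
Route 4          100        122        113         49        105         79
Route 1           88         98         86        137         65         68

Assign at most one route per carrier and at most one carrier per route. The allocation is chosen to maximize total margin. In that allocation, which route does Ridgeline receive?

Optimal: Kestrel→Route 2 ($131k), Umbra→Route 1 ($98k), Ridgeline→Route 7 ($82k), Summit→Route 3 ($126k), Onyx→Route 4 ($105k), Delta→Route 5 ($119k) — total 131+98+82+126+105+119 = $661k.
Max-entry greedy (repeatedly take the single best remaining cell) gives $652k, worse by 9.
Next-best assignment: Kestrel→Route 7, Umbra→Route 5, Ridgeline→Route 3, Summit→Route 1, Onyx→Route 4, Delta→Route 2 = $657k.
Swapping Onyx↔Ridgeline (Onyx→Route 7 $49k, Ridgeline→Route 4 $113k) loses 25.
Ridgeline's own top route is Route 4 ($113k), but forcing Ridgeline→Route 4 and reassigning the rest optimally gives only $648k — worse by 13.

Ridgeline receives Route 7.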